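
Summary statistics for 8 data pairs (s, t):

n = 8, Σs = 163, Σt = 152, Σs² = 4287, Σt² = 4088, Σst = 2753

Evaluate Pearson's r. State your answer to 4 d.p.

-0.3195

r = (nΣst − ΣsΣt) / √[(nΣs² − (Σs)²)(nΣt² − (Σt)²)]
Numerator: 8×2753 − 163×152 = -2752
Denominator: √[(34296 − 26569)(32704 − 23104)] = √[7727 × 9600] = 8612.7348
r = -2752 / 8612.7348 ≈ -0.3195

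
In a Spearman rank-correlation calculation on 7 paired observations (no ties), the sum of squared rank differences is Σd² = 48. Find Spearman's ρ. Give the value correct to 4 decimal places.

0.1429

ρ = 1 − 6Σd² / [n(n²−1)] = 1 − 6×48 / (7×48)
  = 1 − 288/336 = 1 − 0.85714 ≈ 0.1429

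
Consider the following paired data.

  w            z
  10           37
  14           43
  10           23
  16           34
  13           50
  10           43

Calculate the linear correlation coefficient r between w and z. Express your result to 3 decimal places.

n = 6, Σw = 73, Σz = 230, Σw² = 921, Σz² = 9252, Σwz = 2826
nΣwz − ΣwΣz = 16956 − 16790 = 166
nΣw² − (Σw)² = 5526 − 5329 = 197; nΣz² − (Σz)² = 55512 − 52900 = 2612
r = 166 / √(197 × 2612) = 166 / 717.3312 ≈ 0.231

0.231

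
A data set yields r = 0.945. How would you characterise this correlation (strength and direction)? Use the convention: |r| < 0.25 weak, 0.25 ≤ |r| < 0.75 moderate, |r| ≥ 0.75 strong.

strong positive

r = 0.945 > 0 so the relationship is positive.
|r| = 0.945, which falls in the strong range.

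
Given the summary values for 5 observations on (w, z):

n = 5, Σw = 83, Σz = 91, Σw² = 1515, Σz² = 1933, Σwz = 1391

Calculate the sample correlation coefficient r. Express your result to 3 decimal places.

r = (nΣwz − ΣwΣz) / √[(nΣw² − (Σw)²)(nΣz² − (Σz)²)]
Numerator: 5×1391 − 83×91 = -598
Denominator: √[(7575 − 6889)(9665 − 8281)] = √[686 × 1384] = 974.3839
r = -598 / 974.3839 ≈ -0.614

-0.614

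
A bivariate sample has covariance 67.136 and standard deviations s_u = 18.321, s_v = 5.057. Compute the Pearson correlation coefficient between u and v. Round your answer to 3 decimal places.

r = Cov(u,v) / (s_u · s_v) = 67.136 / (18.321 × 5.057)
  = 67.136 / 92.6493 ≈ 0.725

0.725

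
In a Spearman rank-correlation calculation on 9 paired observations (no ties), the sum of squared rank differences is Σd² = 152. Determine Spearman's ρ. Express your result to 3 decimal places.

-0.267

ρ = 1 − 6Σd² / [n(n²−1)] = 1 − 6×152 / (9×80)
  = 1 − 912/720 = 1 − 1.2667 ≈ -0.267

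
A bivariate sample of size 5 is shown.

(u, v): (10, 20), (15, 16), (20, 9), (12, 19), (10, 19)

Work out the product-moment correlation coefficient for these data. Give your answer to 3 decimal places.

-0.976

n = 5, Σu = 67, Σv = 83, Σu² = 969, Σv² = 1459, Σuv = 1038
nΣuv − ΣuΣv = 5190 − 5561 = -371
nΣu² − (Σu)² = 4845 − 4489 = 356; nΣv² − (Σv)² = 7295 − 6889 = 406
r = -371 / √(356 × 406) = -371 / 380.1789 ≈ -0.976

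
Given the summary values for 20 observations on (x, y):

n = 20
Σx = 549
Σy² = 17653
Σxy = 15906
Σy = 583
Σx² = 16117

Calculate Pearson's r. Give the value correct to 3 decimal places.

r = (nΣxy − ΣxΣy) / √[(nΣx² − (Σx)²)(nΣy² − (Σy)²)]
Numerator: 20×15906 − 549×583 = -1947
Denominator: √[(322340 − 301401)(353060 − 339889)] = √[20939 × 13171] = 16606.8531
r = -1947 / 16606.8531 ≈ -0.117

-0.117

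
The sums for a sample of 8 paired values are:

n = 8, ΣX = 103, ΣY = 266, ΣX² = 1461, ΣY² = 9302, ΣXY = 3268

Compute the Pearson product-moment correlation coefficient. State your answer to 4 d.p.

-0.6310

r = (nΣXY − ΣXΣY) / √[(nΣX² − (ΣX)²)(nΣY² − (ΣY)²)]
Numerator: 8×3268 − 103×266 = -1254
Denominator: √[(11688 − 10609)(74416 − 70756)] = √[1079 × 3660] = 1987.2443
r = -1254 / 1987.2443 ≈ -0.6310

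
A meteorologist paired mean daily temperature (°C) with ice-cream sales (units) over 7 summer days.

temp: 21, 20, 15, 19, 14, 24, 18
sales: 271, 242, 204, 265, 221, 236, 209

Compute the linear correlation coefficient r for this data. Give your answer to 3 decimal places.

n = 7, Σx = 131, Σy = 1648, Σx² = 2523, Σy² = 392064, Σxy = 31146
nΣxy − ΣxΣy = 218022 − 215888 = 2134
nΣx² − (Σx)² = 17661 − 17161 = 500; nΣy² − (Σy)² = 2744448 − 2715904 = 28544
r = 2134 / √(500 × 28544) = 2134 / 3777.8301 ≈ 0.565

0.565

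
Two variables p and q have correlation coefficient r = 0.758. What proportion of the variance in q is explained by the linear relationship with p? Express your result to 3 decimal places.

r² = (0.758)² = 0.575

0.575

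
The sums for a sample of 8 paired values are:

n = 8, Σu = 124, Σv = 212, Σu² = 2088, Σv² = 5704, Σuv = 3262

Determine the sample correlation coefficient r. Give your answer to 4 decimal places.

r = (nΣuv − ΣuΣv) / √[(nΣu² − (Σu)²)(nΣv² − (Σv)²)]
Numerator: 8×3262 − 124×212 = -192
Denominator: √[(16704 − 15376)(45632 − 44944)] = √[1328 × 688] = 955.8577
r = -192 / 955.8577 ≈ -0.2009

-0.2009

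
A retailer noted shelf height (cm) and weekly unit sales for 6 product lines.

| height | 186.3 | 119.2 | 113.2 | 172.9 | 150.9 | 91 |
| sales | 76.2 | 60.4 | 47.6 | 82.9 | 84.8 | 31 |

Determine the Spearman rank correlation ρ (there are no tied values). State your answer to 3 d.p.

0.771

Rank height: 6, 3, 2, 5, 4, 1
Rank sales: 4, 3, 2, 5, 6, 1
d = rank(height) − rank(sales): 2, 0, 0, 0, -2, 0; Σd² = 8
ρ = 1 − 6Σd² / [n(n²−1)] = 1 − 6×8 / (6×35) = 1 − 48/210 ≈ 0.771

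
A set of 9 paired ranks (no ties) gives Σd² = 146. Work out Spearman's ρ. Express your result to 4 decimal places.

-0.2167

ρ = 1 − 6Σd² / [n(n²−1)] = 1 − 6×146 / (9×80)
  = 1 − 876/720 = 1 − 1.21667 ≈ -0.2167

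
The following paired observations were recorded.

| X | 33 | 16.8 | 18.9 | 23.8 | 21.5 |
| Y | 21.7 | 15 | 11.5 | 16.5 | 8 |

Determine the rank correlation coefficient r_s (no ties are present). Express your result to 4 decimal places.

Rank X: 5, 1, 2, 4, 3
Rank Y: 5, 3, 2, 4, 1
d = rank(X) − rank(Y): 0, -2, 0, 0, 2; Σd² = 8
ρ = 1 − 6Σd² / [n(n²−1)] = 1 − 6×8 / (5×24) = 1 − 48/120 ≈ 0.6000

0.6000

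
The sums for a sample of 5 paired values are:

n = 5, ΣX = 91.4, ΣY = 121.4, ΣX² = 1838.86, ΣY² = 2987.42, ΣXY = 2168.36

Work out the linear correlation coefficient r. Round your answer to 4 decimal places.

-0.6213

r = (nΣXY − ΣXΣY) / √[(nΣX² − (ΣX)²)(nΣY² − (ΣY)²)]
Numerator: 5×2168.36 − 91.4×121.4 = -254.16
Denominator: √[(9194.3 − 8353.96)(14937.1 − 14737.96)] = √[840.34 × 199.14] = 409.0786
r = -254.16 / 409.0786 ≈ -0.6213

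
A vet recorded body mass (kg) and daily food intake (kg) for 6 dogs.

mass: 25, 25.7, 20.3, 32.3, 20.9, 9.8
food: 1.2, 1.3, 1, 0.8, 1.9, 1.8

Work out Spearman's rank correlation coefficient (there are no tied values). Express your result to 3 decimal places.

Rank mass: 4, 5, 2, 6, 3, 1
Rank food: 3, 4, 2, 1, 6, 5
d = rank(mass) − rank(food): 1, 1, 0, 5, -3, -4; Σd² = 52
ρ = 1 − 6Σd² / [n(n²−1)] = 1 − 6×52 / (6×35) = 1 − 312/210 ≈ -0.486

-0.486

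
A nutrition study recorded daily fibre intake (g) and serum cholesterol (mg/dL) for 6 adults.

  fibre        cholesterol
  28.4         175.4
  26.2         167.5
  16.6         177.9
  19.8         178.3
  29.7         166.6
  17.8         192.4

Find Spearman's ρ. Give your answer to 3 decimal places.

Rank fibre: 5, 4, 1, 3, 6, 2
Rank cholesterol: 3, 2, 4, 5, 1, 6
d = rank(fibre) − rank(cholesterol): 2, 2, -3, -2, 5, -4; Σd² = 62
ρ = 1 − 6Σd² / [n(n²−1)] = 1 − 6×62 / (6×35) = 1 − 372/210 ≈ -0.771

-0.771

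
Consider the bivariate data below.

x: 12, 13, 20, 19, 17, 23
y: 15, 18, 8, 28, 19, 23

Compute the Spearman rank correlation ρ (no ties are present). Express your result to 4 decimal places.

0.3143

Rank x: 1, 2, 5, 4, 3, 6
Rank y: 2, 3, 1, 6, 4, 5
d = rank(x) − rank(y): -1, -1, 4, -2, -1, 1; Σd² = 24
ρ = 1 − 6Σd² / [n(n²−1)] = 1 − 6×24 / (6×35) = 1 − 144/210 ≈ 0.3143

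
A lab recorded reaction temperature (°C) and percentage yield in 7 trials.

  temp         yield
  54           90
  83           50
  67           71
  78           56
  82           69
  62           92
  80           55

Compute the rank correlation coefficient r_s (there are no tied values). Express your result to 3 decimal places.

-0.857

Rank temp: 1, 7, 3, 4, 6, 2, 5
Rank yield: 6, 1, 5, 3, 4, 7, 2
d = rank(temp) − rank(yield): -5, 6, -2, 1, 2, -5, 3; Σd² = 104
ρ = 1 − 6Σd² / [n(n²−1)] = 1 − 6×104 / (7×48) = 1 − 624/336 ≈ -0.857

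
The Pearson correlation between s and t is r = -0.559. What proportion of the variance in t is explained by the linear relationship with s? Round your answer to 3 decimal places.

0.312

r² = (-0.559)² = 0.312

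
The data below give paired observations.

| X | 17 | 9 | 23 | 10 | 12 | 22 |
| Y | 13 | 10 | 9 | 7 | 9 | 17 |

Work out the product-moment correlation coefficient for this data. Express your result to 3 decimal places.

0.570

n = 6, ΣX = 93, ΣY = 65, ΣX² = 1627, ΣY² = 769, ΣXY = 1070
nΣXY − ΣXΣY = 6420 − 6045 = 375
nΣX² − (ΣX)² = 9762 − 8649 = 1113; nΣY² − (ΣY)² = 4614 − 4225 = 389
r = 375 / √(1113 × 389) = 375 / 657.9947 ≈ 0.570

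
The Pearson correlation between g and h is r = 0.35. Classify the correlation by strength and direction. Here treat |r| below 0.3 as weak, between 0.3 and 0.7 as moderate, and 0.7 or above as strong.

moderate positive

r = 0.35 > 0 so the relationship is positive.
|r| = 0.35, which falls in the moderate range.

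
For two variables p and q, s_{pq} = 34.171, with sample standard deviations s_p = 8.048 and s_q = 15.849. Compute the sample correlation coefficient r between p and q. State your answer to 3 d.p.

r = Cov(p,q) / (s_p · s_q) = 34.171 / (8.048 × 15.849)
  = 34.171 / 127.5528 ≈ 0.268

0.268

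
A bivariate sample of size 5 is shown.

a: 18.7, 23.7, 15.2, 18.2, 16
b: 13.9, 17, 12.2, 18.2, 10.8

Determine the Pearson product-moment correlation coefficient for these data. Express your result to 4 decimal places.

n = 5, Σa = 91.8, Σb = 72.1, Σa² = 1729.66, Σb² = 1078.93, Σab = 1352.31
nΣab − ΣaΣb = 6761.55 − 6618.78 = 142.77
nΣa² − (Σa)² = 8648.3 − 8427.24 = 221.06; nΣb² − (Σb)² = 5394.65 − 5198.41 = 196.24
r = 142.77 / √(221.06 × 196.24) = 142.77 / 208.2806 ≈ 0.6855

0.6855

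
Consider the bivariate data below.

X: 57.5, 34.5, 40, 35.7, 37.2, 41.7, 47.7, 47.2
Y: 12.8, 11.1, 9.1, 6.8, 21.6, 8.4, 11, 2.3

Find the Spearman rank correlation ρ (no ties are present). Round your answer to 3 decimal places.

0.000

Rank X: 8, 1, 4, 2, 3, 5, 7, 6
Rank Y: 7, 6, 4, 2, 8, 3, 5, 1
d = rank(X) − rank(Y): 1, -5, 0, 0, -5, 2, 2, 5; Σd² = 84
ρ = 1 − 6Σd² / [n(n²−1)] = 1 − 6×84 / (8×63) = 1 − 504/504 ≈ 0.000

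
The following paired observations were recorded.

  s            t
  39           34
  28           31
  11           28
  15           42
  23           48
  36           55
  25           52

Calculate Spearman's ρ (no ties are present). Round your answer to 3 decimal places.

0.321

Rank s: 7, 5, 1, 2, 3, 6, 4
Rank t: 3, 2, 1, 4, 5, 7, 6
d = rank(s) − rank(t): 4, 3, 0, -2, -2, -1, -2; Σd² = 38
ρ = 1 − 6Σd² / [n(n²−1)] = 1 − 6×38 / (7×48) = 1 − 228/336 ≈ 0.321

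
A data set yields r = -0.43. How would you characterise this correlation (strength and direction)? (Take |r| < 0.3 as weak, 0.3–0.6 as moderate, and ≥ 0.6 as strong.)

r = -0.43 < 0 so the relationship is negative.
|r| = 0.43, which falls in the moderate range.

moderate negative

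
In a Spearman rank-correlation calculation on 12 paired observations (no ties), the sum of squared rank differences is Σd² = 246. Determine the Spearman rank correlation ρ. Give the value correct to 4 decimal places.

ρ = 1 − 6Σd² / [n(n²−1)] = 1 − 6×246 / (12×143)
  = 1 − 1476/1716 = 1 − 0.86014 ≈ 0.1399

0.1399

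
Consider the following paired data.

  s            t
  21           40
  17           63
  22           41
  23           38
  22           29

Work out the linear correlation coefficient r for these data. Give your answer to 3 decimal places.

n = 5, Σs = 105, Σt = 211, Σs² = 2227, Σt² = 9535, Σst = 4325
nΣst − ΣsΣt = 21625 − 22155 = -530
nΣs² − (Σs)² = 11135 − 11025 = 110; nΣt² − (Σt)² = 47675 − 44521 = 3154
r = -530 / √(110 × 3154) = -530 / 589.0161 ≈ -0.900

-0.900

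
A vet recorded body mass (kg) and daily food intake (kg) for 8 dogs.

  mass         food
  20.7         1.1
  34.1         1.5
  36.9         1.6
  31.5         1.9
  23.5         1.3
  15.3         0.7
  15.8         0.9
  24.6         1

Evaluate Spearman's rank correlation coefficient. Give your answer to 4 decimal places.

0.8571

Rank mass: 3, 7, 8, 6, 4, 1, 2, 5
Rank food: 4, 6, 7, 8, 5, 1, 2, 3
d = rank(mass) − rank(food): -1, 1, 1, -2, -1, 0, 0, 2; Σd² = 12
ρ = 1 − 6Σd² / [n(n²−1)] = 1 − 6×12 / (8×63) = 1 − 72/504 ≈ 0.8571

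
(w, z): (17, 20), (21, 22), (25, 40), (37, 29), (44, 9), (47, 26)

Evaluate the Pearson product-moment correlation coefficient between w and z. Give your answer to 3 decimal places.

n = 6, Σw = 191, Σz = 146, Σw² = 6869, Σz² = 4082, Σwz = 4493
nΣwz − ΣwΣz = 26958 − 27886 = -928
nΣw² − (Σw)² = 41214 − 36481 = 4733; nΣz² − (Σz)² = 24492 − 21316 = 3176
r = -928 / √(4733 × 3176) = -928 / 3877.1134 ≈ -0.239

-0.239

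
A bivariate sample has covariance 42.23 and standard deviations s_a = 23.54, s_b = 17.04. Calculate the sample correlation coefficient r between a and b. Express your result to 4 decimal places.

0.1053

r = Cov(a,b) / (s_a · s_b) = 42.23 / (23.54 × 17.04)
  = 42.23 / 401.1216 ≈ 0.1053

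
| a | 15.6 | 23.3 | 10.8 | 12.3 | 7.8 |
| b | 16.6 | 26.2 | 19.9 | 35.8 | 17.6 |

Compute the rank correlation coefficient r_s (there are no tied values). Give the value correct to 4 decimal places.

0.2000

Rank a: 4, 5, 2, 3, 1
Rank b: 1, 4, 3, 5, 2
d = rank(a) − rank(b): 3, 1, -1, -2, -1; Σd² = 16
ρ = 1 − 6Σd² / [n(n²−1)] = 1 − 6×16 / (5×24) = 1 − 96/120 ≈ 0.2000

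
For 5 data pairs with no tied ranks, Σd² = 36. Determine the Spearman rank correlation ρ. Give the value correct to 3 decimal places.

ρ = 1 − 6Σd² / [n(n²−1)] = 1 − 6×36 / (5×24)
  = 1 − 216/120 = 1 − 1.8000 ≈ -0.800

-0.800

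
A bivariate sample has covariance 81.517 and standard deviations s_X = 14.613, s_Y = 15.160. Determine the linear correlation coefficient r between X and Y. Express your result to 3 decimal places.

0.368

r = Cov(X,Y) / (s_X · s_Y) = 81.517 / (14.613 × 15.160)
  = 81.517 / 221.5331 ≈ 0.368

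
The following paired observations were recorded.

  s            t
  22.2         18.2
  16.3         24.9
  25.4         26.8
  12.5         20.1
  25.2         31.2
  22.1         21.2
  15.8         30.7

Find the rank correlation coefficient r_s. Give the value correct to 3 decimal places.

0.286

Rank s: 5, 3, 7, 1, 6, 4, 2
Rank t: 1, 4, 5, 2, 7, 3, 6
d = rank(s) − rank(t): 4, -1, 2, -1, -1, 1, -4; Σd² = 40
ρ = 1 − 6Σd² / [n(n²−1)] = 1 − 6×40 / (7×48) = 1 − 240/336 ≈ 0.286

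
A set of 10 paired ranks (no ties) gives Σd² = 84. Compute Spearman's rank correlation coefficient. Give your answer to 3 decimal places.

0.491

ρ = 1 − 6Σd² / [n(n²−1)] = 1 − 6×84 / (10×99)
  = 1 − 504/990 = 1 − 0.5091 ≈ 0.491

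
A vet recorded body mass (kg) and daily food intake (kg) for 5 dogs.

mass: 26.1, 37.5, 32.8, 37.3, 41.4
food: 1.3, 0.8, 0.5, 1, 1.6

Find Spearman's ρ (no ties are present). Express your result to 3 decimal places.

Rank mass: 1, 4, 2, 3, 5
Rank food: 4, 2, 1, 3, 5
d = rank(mass) − rank(food): -3, 2, 1, 0, 0; Σd² = 14
ρ = 1 − 6Σd² / [n(n²−1)] = 1 − 6×14 / (5×24) = 1 − 84/120 ≈ 0.300

0.300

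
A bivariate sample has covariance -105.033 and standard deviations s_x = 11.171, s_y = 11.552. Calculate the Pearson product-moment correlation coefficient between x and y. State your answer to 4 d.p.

r = Cov(x,y) / (s_x · s_y) = -105.033 / (11.171 × 11.552)
  = -105.033 / 129.0474 ≈ -0.8139

-0.8139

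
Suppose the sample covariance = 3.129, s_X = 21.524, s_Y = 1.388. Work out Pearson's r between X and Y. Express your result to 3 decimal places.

0.105

r = Cov(X,Y) / (s_X · s_Y) = 3.129 / (21.524 × 1.388)
  = 3.129 / 29.8753 ≈ 0.105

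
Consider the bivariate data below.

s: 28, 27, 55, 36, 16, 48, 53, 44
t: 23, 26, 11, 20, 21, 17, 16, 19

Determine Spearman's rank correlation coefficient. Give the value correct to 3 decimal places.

Rank s: 3, 2, 8, 4, 1, 6, 7, 5
Rank t: 7, 8, 1, 5, 6, 3, 2, 4
d = rank(s) − rank(t): -4, -6, 7, -1, -5, 3, 5, 1; Σd² = 162
ρ = 1 − 6Σd² / [n(n²−1)] = 1 − 6×162 / (8×63) = 1 − 972/504 ≈ -0.929

-0.929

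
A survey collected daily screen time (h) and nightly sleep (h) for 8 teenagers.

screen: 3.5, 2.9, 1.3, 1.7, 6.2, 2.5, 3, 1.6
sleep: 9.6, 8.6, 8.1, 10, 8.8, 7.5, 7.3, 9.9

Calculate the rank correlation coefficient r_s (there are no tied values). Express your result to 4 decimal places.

Rank screen: 7, 5, 1, 3, 8, 4, 6, 2
Rank sleep: 6, 4, 3, 8, 5, 2, 1, 7
d = rank(screen) − rank(sleep): 1, 1, -2, -5, 3, 2, 5, -5; Σd² = 94
ρ = 1 − 6Σd² / [n(n²−1)] = 1 − 6×94 / (8×63) = 1 − 564/504 ≈ -0.1190

-0.1190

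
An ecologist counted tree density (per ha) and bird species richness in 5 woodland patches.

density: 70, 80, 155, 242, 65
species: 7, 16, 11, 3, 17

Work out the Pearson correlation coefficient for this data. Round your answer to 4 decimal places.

-0.7212

n = 5, Σx = 612, Σy = 54, Σx² = 98114, Σy² = 724, Σxy = 5306
nΣxy − ΣxΣy = 26530 − 33048 = -6518
nΣx² − (Σx)² = 490570 − 374544 = 116026; nΣy² − (Σy)² = 3620 − 2916 = 704
r = -6518 / √(116026 × 704) = -6518 / 9037.8263 ≈ -0.7212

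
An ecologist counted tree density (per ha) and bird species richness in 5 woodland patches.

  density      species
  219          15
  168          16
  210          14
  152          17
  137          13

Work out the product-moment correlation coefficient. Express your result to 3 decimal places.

n = 5, Σx = 886, Σy = 75, Σx² = 162158, Σy² = 1135, Σxy = 13278
nΣxy − ΣxΣy = 66390 − 66450 = -60
nΣx² − (Σx)² = 810790 − 784996 = 25794; nΣy² − (Σy)² = 5675 − 5625 = 50
r = -60 / √(25794 × 50) = -60 / 1135.6496 ≈ -0.053

-0.053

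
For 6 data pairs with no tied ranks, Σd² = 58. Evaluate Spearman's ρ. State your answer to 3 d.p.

-0.657

ρ = 1 − 6Σd² / [n(n²−1)] = 1 − 6×58 / (6×35)
  = 1 − 348/210 = 1 − 1.6571 ≈ -0.657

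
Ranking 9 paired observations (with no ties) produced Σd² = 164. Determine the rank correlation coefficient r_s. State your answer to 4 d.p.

ρ = 1 − 6Σd² / [n(n²−1)] = 1 − 6×164 / (9×80)
  = 1 − 984/720 = 1 − 1.36667 ≈ -0.3667

-0.3667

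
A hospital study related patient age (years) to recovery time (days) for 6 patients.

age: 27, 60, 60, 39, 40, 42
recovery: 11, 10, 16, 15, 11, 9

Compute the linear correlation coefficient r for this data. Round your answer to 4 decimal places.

n = 6, Σx = 268, Σy = 72, Σx² = 12814, Σy² = 904, Σxy = 3260
nΣxy − ΣxΣy = 19560 − 19296 = 264
nΣx² − (Σx)² = 76884 − 71824 = 5060; nΣy² − (Σy)² = 5424 − 5184 = 240
r = 264 / √(5060 × 240) = 264 / 1101.9982 ≈ 0.2396

0.2396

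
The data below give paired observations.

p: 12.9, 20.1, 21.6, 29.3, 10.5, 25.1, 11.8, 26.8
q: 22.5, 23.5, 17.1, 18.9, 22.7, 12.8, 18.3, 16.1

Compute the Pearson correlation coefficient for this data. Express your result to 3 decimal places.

-0.577

n = 8, Σp = 158.1, Σq = 151.9, Σp² = 3493.21, Σq² = 2981.35, Σpq = 2892.78
nΣpq − ΣpΣq = 23142.24 − 24015.39 = -873.15
nΣp² − (Σp)² = 27945.68 − 24995.61 = 2950.07; nΣq² − (Σq)² = 23850.8 − 23073.61 = 777.19
r = -873.15 / √(2950.07 × 777.19) = -873.15 / 1514.1879 ≈ -0.577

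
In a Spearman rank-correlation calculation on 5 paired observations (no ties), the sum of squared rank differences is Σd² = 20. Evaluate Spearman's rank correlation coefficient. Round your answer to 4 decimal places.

0.0000

ρ = 1 − 6Σd² / [n(n²−1)] = 1 − 6×20 / (5×24)
  = 1 − 120/120 = 1 − 1.00000 ≈ 0.0000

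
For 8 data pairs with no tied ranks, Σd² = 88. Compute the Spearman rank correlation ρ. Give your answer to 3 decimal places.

-0.048

ρ = 1 − 6Σd² / [n(n²−1)] = 1 − 6×88 / (8×63)
  = 1 − 528/504 = 1 − 1.0476 ≈ -0.048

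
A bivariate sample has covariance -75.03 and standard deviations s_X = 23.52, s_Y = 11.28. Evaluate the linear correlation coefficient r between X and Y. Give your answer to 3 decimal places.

-0.283

r = Cov(X,Y) / (s_X · s_Y) = -75.03 / (23.52 × 11.28)
  = -75.03 / 265.3056 ≈ -0.283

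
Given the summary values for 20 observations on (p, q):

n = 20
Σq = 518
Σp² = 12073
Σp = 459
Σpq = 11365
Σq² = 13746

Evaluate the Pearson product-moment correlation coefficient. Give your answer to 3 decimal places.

-0.734

r = (nΣpq − ΣpΣq) / √[(nΣp² − (Σp)²)(nΣq² − (Σq)²)]
Numerator: 20×11365 − 459×518 = -10462
Denominator: √[(241460 − 210681)(274920 − 268324)] = √[30779 × 6596] = 14248.4485
r = -10462 / 14248.4485 ≈ -0.734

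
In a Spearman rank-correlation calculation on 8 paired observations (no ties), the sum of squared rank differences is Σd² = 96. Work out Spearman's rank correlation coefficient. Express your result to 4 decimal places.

-0.1429

ρ = 1 − 6Σd² / [n(n²−1)] = 1 − 6×96 / (8×63)
  = 1 − 576/504 = 1 − 1.14286 ≈ -0.1429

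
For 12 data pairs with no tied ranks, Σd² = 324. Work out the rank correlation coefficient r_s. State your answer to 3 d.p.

-0.133

ρ = 1 − 6Σd² / [n(n²−1)] = 1 − 6×324 / (12×143)
  = 1 − 1944/1716 = 1 − 1.1329 ≈ -0.133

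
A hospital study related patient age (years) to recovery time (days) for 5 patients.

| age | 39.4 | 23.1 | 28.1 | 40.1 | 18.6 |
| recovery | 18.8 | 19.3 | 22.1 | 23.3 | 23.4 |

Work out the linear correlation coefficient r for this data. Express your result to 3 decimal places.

-0.176

n = 5, Σx = 149.3, Σy = 106.9, Σx² = 4829.55, Σy² = 2304.79, Σxy = 3177.13
nΣxy − ΣxΣy = 15885.65 − 15960.17 = -74.52
nΣx² − (Σx)² = 24147.75 − 22290.49 = 1857.26; nΣy² − (Σy)² = 11523.95 − 11427.61 = 96.34
r = -74.52 / √(1857.26 × 96.34) = -74.52 / 422.9993 ≈ -0.176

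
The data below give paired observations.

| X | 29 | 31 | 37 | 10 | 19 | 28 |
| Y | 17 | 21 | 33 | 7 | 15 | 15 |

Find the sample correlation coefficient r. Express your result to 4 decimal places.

0.8840

n = 6, ΣX = 154, ΣY = 108, ΣX² = 4416, ΣY² = 2318, ΣXY = 3140
nΣXY − ΣXΣY = 18840 − 16632 = 2208
nΣX² − (ΣX)² = 26496 − 23716 = 2780; nΣY² − (ΣY)² = 13908 − 11664 = 2244
r = 2208 / √(2780 × 2244) = 2208 / 2497.6629 ≈ 0.8840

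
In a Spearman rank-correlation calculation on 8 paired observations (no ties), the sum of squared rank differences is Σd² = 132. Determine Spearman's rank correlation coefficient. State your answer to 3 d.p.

ρ = 1 − 6Σd² / [n(n²−1)] = 1 − 6×132 / (8×63)
  = 1 − 792/504 = 1 − 1.5714 ≈ -0.571

-0.571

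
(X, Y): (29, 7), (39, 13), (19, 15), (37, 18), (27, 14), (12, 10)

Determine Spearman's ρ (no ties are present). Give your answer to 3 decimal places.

0.143

Rank X: 4, 6, 2, 5, 3, 1
Rank Y: 1, 3, 5, 6, 4, 2
d = rank(X) − rank(Y): 3, 3, -3, -1, -1, -1; Σd² = 30
ρ = 1 − 6Σd² / [n(n²−1)] = 1 − 6×30 / (6×35) = 1 − 180/210 ≈ 0.143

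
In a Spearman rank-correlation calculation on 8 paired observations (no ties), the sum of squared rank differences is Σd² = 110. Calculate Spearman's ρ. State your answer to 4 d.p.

-0.3095

ρ = 1 − 6Σd² / [n(n²−1)] = 1 − 6×110 / (8×63)
  = 1 − 660/504 = 1 − 1.30952 ≈ -0.3095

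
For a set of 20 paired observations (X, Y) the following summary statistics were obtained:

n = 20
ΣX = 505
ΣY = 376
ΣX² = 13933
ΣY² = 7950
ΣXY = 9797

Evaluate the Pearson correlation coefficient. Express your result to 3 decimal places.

r = (nΣXY − ΣXΣY) / √[(nΣX² − (ΣX)²)(nΣY² − (ΣY)²)]
Numerator: 20×9797 − 505×376 = 6060
Denominator: √[(278660 − 255025)(159000 − 141376)] = √[23635 × 17624] = 20409.3910
r = 6060 / 20409.3910 ≈ 0.297

0.297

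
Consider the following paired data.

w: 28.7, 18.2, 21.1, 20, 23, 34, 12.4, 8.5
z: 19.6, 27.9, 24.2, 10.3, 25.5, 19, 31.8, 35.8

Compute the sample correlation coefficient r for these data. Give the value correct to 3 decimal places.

n = 8, Σw = 165.9, Σz = 194.1, Σw² = 3911.15, Σz² = 5158.43, Σwz = 3718.04
nΣwz − ΣwΣz = 29744.32 − 32201.19 = -2456.87
nΣw² − (Σw)² = 31289.2 − 27522.81 = 3766.39; nΣz² − (Σz)² = 41267.44 − 37674.81 = 3592.63
r = -2456.87 / √(3766.39 × 3592.63) = -2456.87 / 3678.4842 ≈ -0.668

-0.668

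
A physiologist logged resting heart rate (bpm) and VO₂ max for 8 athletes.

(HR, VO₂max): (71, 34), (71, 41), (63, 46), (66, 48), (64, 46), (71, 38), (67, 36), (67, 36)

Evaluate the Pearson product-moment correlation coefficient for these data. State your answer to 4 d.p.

n = 8, Σx = 540, Σy = 325, Σx² = 36522, Σy² = 13409, Σxy = 21857
nΣxy − ΣxΣy = 174856 − 175500 = -644
nΣx² − (Σx)² = 292176 − 291600 = 576; nΣy² − (Σy)² = 107272 − 105625 = 1647
r = -644 / √(576 × 1647) = -644 / 973.9979 ≈ -0.6612

-0.6612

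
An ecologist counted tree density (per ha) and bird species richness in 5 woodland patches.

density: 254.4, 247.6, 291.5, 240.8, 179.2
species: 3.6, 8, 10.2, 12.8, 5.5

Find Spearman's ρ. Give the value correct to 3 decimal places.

Rank density: 4, 3, 5, 2, 1
Rank species: 1, 3, 4, 5, 2
d = rank(density) − rank(species): 3, 0, 1, -3, -1; Σd² = 20
ρ = 1 − 6Σd² / [n(n²−1)] = 1 − 6×20 / (5×24) = 1 − 120/120 ≈ 0.000

0.000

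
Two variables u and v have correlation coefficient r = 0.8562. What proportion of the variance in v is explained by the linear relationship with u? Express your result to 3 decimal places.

0.733

r² = (0.8562)² = 0.733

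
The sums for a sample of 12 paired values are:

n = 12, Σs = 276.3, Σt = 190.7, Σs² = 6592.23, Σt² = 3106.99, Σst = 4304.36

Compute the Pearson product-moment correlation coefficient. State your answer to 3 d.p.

r = (nΣst − ΣsΣt) / √[(nΣs² − (Σs)²)(nΣt² − (Σt)²)]
Numerator: 12×4304.36 − 276.3×190.7 = -1038.09
Denominator: √[(79106.76 − 76341.69)(37283.88 − 36366.49)] = √[2765.07 × 917.39] = 1592.6856
r = -1038.09 / 1592.6856 ≈ -0.652

-0.652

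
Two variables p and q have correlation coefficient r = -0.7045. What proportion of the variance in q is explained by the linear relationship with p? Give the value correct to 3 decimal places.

0.496

r² = (-0.7045)² = 0.496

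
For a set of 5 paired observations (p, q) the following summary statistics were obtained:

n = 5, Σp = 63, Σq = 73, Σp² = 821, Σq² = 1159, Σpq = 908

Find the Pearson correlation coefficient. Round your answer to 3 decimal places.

r = (nΣpq − ΣpΣq) / √[(nΣp² − (Σp)²)(nΣq² − (Σq)²)]
Numerator: 5×908 − 63×73 = -59
Denominator: √[(4105 − 3969)(5795 − 5329)] = √[136 × 466] = 251.7459
r = -59 / 251.7459 ≈ -0.234

-0.234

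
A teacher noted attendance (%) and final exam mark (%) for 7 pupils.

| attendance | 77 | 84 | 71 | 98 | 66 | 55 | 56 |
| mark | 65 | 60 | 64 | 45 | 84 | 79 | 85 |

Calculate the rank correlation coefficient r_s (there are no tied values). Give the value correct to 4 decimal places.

-0.8571

Rank attendance: 5, 6, 4, 7, 3, 1, 2
Rank mark: 4, 2, 3, 1, 6, 5, 7
d = rank(attendance) − rank(mark): 1, 4, 1, 6, -3, -4, -5; Σd² = 104
ρ = 1 − 6Σd² / [n(n²−1)] = 1 − 6×104 / (7×48) = 1 − 624/336 ≈ -0.8571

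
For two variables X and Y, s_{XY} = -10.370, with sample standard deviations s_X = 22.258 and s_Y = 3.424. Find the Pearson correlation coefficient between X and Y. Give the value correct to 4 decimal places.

r = Cov(X,Y) / (s_X · s_Y) = -10.370 / (22.258 × 3.424)
  = -10.370 / 76.2114 ≈ -0.1361

-0.1361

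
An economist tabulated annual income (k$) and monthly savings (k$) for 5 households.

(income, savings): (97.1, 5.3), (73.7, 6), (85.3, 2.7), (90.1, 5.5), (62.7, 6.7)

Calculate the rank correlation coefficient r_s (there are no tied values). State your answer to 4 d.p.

-0.7000

Rank income: 5, 2, 3, 4, 1
Rank savings: 2, 4, 1, 3, 5
d = rank(income) − rank(savings): 3, -2, 2, 1, -4; Σd² = 34
ρ = 1 − 6Σd² / [n(n²−1)] = 1 − 6×34 / (5×24) = 1 − 204/120 ≈ -0.7000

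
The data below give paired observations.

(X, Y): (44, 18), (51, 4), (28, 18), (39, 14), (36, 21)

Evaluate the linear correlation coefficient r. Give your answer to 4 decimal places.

-0.7346

n = 5, ΣX = 198, ΣY = 75, ΣX² = 8138, ΣY² = 1301, ΣXY = 2802
nΣXY − ΣXΣY = 14010 − 14850 = -840
nΣX² − (ΣX)² = 40690 − 39204 = 1486; nΣY² − (ΣY)² = 6505 − 5625 = 880
r = -840 / √(1486 × 880) = -840 / 1143.5384 ≈ -0.7346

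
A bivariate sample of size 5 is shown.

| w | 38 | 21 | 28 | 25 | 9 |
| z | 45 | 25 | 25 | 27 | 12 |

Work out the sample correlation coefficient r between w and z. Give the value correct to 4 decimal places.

n = 5, Σw = 121, Σz = 134, Σw² = 3375, Σz² = 4148, Σwz = 3718
nΣwz − ΣwΣz = 18590 − 16214 = 2376
nΣw² − (Σw)² = 16875 − 14641 = 2234; nΣz² − (Σz)² = 20740 − 17956 = 2784
r = 2376 / √(2234 × 2784) = 2376 / 2493.8837 ≈ 0.9527

0.9527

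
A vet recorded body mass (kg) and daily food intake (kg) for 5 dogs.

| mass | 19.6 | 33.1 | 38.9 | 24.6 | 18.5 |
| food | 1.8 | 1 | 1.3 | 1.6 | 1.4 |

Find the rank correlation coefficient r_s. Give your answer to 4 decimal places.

-0.6000

Rank mass: 2, 4, 5, 3, 1
Rank food: 5, 1, 2, 4, 3
d = rank(mass) − rank(food): -3, 3, 3, -1, -2; Σd² = 32
ρ = 1 − 6Σd² / [n(n²−1)] = 1 − 6×32 / (5×24) = 1 − 192/120 ≈ -0.6000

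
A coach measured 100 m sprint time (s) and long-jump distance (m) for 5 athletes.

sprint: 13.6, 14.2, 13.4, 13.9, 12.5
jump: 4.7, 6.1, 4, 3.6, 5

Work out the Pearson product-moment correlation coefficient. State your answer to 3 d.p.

n = 5, Σx = 67.6, Σy = 23.4, Σx² = 915.62, Σy² = 113.26, Σxy = 316.68
nΣxy − ΣxΣy = 1583.4 − 1581.84 = 1.56
nΣx² − (Σx)² = 4578.1 − 4569.76 = 8.34; nΣy² − (Σy)² = 566.3 − 547.56 = 18.74
r = 1.56 / √(8.34 × 18.74) = 1.56 / 12.5017 ≈ 0.125

0.125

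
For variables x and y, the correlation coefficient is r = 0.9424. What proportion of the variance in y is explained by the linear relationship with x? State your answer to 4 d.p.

0.8881

r² = (0.9424)² = 0.8881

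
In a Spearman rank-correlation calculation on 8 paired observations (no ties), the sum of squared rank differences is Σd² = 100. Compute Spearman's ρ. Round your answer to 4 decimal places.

-0.1905

ρ = 1 − 6Σd² / [n(n²−1)] = 1 − 6×100 / (8×63)
  = 1 − 600/504 = 1 − 1.19048 ≈ -0.1905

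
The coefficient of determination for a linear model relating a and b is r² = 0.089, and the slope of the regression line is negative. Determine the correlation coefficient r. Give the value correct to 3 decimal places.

|r| = √0.089 = 0.298
The association is negative, so r = −0.298.

-0.298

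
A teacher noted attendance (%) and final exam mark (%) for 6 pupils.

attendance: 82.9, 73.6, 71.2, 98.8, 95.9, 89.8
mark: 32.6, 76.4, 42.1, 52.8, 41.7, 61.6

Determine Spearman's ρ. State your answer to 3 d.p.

Rank attendance: 3, 2, 1, 6, 5, 4
Rank mark: 1, 6, 3, 4, 2, 5
d = rank(attendance) − rank(mark): 2, -4, -2, 2, 3, -1; Σd² = 38
ρ = 1 − 6Σd² / [n(n²−1)] = 1 − 6×38 / (6×35) = 1 − 228/210 ≈ -0.086

-0.086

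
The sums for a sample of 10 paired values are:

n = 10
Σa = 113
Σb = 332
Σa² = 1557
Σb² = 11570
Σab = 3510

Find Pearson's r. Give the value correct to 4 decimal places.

-0.6169

r = (nΣab − ΣaΣb) / √[(nΣa² − (Σa)²)(nΣb² − (Σb)²)]
Numerator: 10×3510 − 113×332 = -2416
Denominator: √[(15570 − 12769)(115700 − 110224)] = √[2801 × 5476] = 3916.4111
r = -2416 / 3916.4111 ≈ -0.6169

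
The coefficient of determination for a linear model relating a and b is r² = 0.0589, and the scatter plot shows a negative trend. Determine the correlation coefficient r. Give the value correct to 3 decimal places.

-0.243

|r| = √0.0589 = 0.243
The association is negative, so r = −0.243.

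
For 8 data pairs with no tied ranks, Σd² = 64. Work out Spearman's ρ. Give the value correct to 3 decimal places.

ρ = 1 − 6Σd² / [n(n²−1)] = 1 − 6×64 / (8×63)
  = 1 − 384/504 = 1 − 0.7619 ≈ 0.238

0.238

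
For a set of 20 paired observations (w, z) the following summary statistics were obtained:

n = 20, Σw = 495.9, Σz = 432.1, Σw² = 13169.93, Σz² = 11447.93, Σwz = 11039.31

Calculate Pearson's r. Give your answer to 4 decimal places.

r = (nΣwz − ΣwΣz) / √[(nΣw² − (Σw)²)(nΣz² − (Σz)²)]
Numerator: 20×11039.31 − 495.9×432.1 = 6507.81
Denominator: √[(263398.6 − 245916.81)(228958.6 − 186710.41)] = √[17481.79 × 42248.19] = 27176.7177
r = 6507.81 / 27176.7177 ≈ 0.2395

0.2395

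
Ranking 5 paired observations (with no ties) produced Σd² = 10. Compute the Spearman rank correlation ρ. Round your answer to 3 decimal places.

ρ = 1 − 6Σd² / [n(n²−1)] = 1 − 6×10 / (5×24)
  = 1 − 60/120 = 1 − 0.5000 ≈ 0.500

0.500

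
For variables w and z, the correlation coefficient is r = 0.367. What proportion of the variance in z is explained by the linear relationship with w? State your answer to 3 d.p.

r² = (0.367)² = 0.135

0.135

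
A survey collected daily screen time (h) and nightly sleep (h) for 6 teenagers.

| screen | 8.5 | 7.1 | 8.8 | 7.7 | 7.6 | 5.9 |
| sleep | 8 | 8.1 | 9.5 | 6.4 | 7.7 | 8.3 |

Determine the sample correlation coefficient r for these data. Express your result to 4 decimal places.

n = 6, Σx = 45.6, Σy = 48, Σx² = 351.96, Σy² = 389, Σxy = 365.88
nΣxy − ΣxΣy = 2195.28 − 2188.8 = 6.48
nΣx² − (Σx)² = 2111.76 − 2079.36 = 32.4; nΣy² − (Σy)² = 2334 − 2304 = 30
r = 6.48 / √(32.4 × 30) = 6.48 / 31.1769 ≈ 0.2078

0.2078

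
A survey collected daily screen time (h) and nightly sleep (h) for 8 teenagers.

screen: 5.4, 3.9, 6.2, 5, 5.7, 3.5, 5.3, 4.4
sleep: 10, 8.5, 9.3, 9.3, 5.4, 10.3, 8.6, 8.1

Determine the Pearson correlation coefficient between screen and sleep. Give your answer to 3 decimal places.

n = 8, Σx = 39.4, Σy = 69.5, Σx² = 200, Σy² = 620.05, Σxy = 339.36
nΣxy − ΣxΣy = 2714.88 − 2738.3 = -23.42
nΣx² − (Σx)² = 1600 − 1552.36 = 47.64; nΣy² − (Σy)² = 4960.4 − 4830.25 = 130.15
r = -23.42 / √(47.64 × 130.15) = -23.42 / 78.7423 ≈ -0.297

-0.297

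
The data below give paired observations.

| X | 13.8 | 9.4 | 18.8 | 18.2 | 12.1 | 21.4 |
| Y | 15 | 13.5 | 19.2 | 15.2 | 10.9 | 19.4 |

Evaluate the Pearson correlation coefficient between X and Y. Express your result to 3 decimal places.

0.836

n = 6, ΣX = 93.7, ΣY = 93.2, ΣX² = 1567.85, ΣY² = 1502.1, ΣXY = 1518.55
nΣXY − ΣXΣY = 9111.3 − 8732.84 = 378.46
nΣX² − (ΣX)² = 9407.1 − 8779.69 = 627.41; nΣY² − (ΣY)² = 9012.6 − 8686.24 = 326.36
r = 378.46 / √(627.41 × 326.36) = 378.46 / 452.5058 ≈ 0.836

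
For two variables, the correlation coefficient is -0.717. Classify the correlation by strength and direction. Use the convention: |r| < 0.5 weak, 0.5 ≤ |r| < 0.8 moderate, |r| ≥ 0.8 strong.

moderate negative

r = -0.717 < 0 so the relationship is negative.
|r| = 0.717, which falls in the moderate range.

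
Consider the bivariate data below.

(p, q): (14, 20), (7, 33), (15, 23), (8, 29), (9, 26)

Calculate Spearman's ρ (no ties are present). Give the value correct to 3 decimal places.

Rank p: 4, 1, 5, 2, 3
Rank q: 1, 5, 2, 4, 3
d = rank(p) − rank(q): 3, -4, 3, -2, 0; Σd² = 38
ρ = 1 − 6Σd² / [n(n²−1)] = 1 − 6×38 / (5×24) = 1 − 228/120 ≈ -0.900

-0.900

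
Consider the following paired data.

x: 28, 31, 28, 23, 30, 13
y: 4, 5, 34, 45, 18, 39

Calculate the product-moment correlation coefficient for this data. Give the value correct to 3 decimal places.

-0.668

n = 6, Σx = 153, Σy = 145, Σx² = 4127, Σy² = 5067, Σxy = 3301
nΣxy − ΣxΣy = 19806 − 22185 = -2379
nΣx² − (Σx)² = 24762 − 23409 = 1353; nΣy² − (Σy)² = 30402 − 21025 = 9377
r = -2379 / √(1353 × 9377) = -2379 / 3561.8929 ≈ -0.668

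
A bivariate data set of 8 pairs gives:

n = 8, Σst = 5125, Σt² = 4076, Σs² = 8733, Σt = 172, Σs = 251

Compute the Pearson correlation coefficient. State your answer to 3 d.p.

-0.477

r = (nΣst − ΣsΣt) / √[(nΣs² − (Σs)²)(nΣt² − (Σt)²)]
Numerator: 8×5125 − 251×172 = -2172
Denominator: √[(69864 − 63001)(32608 − 29584)] = √[6863 × 3024] = 4555.6242
r = -2172 / 4555.6242 ≈ -0.477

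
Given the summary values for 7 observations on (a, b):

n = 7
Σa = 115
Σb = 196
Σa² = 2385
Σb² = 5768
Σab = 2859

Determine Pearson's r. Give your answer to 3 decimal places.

-0.969

r = (nΣab − ΣaΣb) / √[(nΣa² − (Σa)²)(nΣb² − (Σb)²)]
Numerator: 7×2859 − 115×196 = -2527
Denominator: √[(16695 − 13225)(40376 − 38416)] = √[3470 × 1960] = 2607.9110
r = -2527 / 2607.9110 ≈ -0.969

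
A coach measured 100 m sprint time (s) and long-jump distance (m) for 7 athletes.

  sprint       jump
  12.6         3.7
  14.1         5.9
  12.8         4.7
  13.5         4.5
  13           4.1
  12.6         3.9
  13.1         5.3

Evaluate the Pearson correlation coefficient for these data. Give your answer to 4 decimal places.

0.8098

n = 7, Σx = 91.7, Σy = 32.1, Σx² = 1203.03, Σy² = 150.95, Σxy = 422.59
nΣxy − ΣxΣy = 2958.13 − 2943.57 = 14.56
nΣx² − (Σx)² = 8421.21 − 8408.89 = 12.32; nΣy² − (Σy)² = 1056.65 − 1030.41 = 26.24
r = 14.56 / √(12.32 × 26.24) = 14.56 / 17.9799 ≈ 0.8098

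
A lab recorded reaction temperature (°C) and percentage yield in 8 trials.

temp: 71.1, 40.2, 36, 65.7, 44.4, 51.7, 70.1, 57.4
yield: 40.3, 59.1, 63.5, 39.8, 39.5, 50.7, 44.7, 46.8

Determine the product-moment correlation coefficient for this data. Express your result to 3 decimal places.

n = 8, Σx = 436.6, Σy = 384.4, Σx² = 25136.76, Σy² = 19052.26, Σxy = 20336.79
nΣxy − ΣxΣy = 162694.32 − 167829.04 = -5134.72
nΣx² − (Σx)² = 201094.08 − 190619.56 = 10474.52; nΣy² − (Σy)² = 152418.08 − 147763.36 = 4654.72
r = -5134.72 / √(10474.52 × 4654.72) = -5134.72 / 6982.5467 ≈ -0.735

-0.735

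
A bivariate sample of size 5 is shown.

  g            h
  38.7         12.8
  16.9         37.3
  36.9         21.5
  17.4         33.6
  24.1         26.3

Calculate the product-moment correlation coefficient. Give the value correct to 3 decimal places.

n = 5, Σg = 134, Σh = 131.5, Σg² = 4028.48, Σh² = 3838.03, Σgh = 3137.55
nΣgh − ΣgΣh = 15687.75 − 17621 = -1933.25
nΣg² − (Σg)² = 20142.4 − 17956 = 2186.4; nΣh² − (Σh)² = 19190.15 − 17292.25 = 1897.9
r = -1933.25 / √(2186.4 × 1897.9) = -1933.25 / 2037.0490 ≈ -0.949

-0.949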